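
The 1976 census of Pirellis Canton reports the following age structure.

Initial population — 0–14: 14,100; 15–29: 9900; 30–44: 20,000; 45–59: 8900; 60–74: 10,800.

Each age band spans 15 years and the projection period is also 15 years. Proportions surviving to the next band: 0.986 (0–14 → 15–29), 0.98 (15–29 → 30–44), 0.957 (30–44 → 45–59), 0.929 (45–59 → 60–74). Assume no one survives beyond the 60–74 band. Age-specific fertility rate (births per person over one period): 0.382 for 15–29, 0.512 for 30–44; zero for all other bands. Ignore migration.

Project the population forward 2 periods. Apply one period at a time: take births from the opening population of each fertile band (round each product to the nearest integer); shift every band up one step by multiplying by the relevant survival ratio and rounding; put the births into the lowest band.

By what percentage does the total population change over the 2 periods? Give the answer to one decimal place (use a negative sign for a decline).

1.7

(Groups numbered youngest = 1 to oldest = 5.)
— Period 1 —
Births: 9900 × 0.382 = 3782, 20000 × 0.512 = 10240 → 14022
Group 2: 14100 × 0.986 = 13903
Group 3: 9900 × 0.98 = 9702
Group 4: 20000 × 0.957 = 19140
Group 5: 8900 × 0.929 = 8268
→ [14022, 13903, 9702, 19140, 8268]
— Period 2 —
Births: 13903 × 0.382 = 5311, 9702 × 0.512 = 4967 → 10278
Group 2: 14022 × 0.986 = 13826
Group 3: 13903 × 0.98 = 13625
Group 4: 9702 × 0.957 = 9285
Group 5: 19140 × 0.929 = 17781
→ [10278, 13826, 13625, 9285, 17781]
Total: 63700 → 64795; change = 1095; percentage change = 1.7%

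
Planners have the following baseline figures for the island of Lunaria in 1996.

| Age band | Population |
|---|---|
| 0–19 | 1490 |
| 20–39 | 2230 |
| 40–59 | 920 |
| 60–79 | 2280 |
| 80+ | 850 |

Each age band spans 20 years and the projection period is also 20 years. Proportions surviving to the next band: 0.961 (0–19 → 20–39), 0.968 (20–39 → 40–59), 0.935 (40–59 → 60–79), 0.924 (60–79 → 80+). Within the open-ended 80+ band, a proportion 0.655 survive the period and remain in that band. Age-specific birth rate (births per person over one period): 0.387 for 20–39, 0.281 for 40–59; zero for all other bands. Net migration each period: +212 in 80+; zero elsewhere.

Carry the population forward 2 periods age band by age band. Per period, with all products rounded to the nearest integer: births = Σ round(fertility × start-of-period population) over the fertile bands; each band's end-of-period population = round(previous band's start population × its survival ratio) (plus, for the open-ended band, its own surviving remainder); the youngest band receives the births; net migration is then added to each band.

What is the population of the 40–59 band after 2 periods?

Let group 1 be 0–19 through group 5 = 80+.
After projecting period 1:
Births: 2230 × 0.387 = 863 ; 920 × 0.281 = 259 → 1122
Group 2: 1490 × 0.961 = 1432
Group 3: 2230 × 0.968 = 2159
Group 4: 920 × 0.935 = 860
Group 5: 2280 × 0.924 + 850 × 0.655 = 2107 + 557 = 2664
Net migration: Group 5 + 212 → 2876
Giving 1122 / 1432 / 2159 / 860 / 2876.
After projecting period 2:
Births: 1432 × 0.387 = 554 ; 2159 × 0.281 = 607 → 1161
Group 2: 1122 × 0.961 = 1078
Group 3: 1432 × 0.968 = 1386
Group 4: 2159 × 0.935 = 2019
Group 5: 860 × 0.924 + 2876 × 0.655 = 795 + 1884 = 2679
Net migration: Group 5 + 212 → 2891
Giving 1161 / 1078 / 1386 / 2019 / 2891.

1386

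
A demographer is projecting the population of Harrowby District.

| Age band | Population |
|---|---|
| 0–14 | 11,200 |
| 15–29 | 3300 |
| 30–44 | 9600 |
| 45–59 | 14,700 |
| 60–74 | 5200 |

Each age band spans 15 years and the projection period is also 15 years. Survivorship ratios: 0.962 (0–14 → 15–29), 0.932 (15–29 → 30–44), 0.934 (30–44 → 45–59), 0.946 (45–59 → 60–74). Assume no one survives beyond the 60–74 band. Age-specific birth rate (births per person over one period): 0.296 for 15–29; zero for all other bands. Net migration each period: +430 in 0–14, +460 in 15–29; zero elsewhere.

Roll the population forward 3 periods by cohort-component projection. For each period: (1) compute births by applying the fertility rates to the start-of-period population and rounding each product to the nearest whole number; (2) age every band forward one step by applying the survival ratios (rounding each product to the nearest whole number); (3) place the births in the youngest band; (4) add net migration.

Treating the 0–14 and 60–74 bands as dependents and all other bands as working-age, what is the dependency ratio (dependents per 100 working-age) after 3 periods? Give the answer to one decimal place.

23.7

After projecting period 1:
Births: 3300 * 0.296 = 977
15–29: 11200 * 0.962 = 10774
30–44: 3300 * 0.932 = 3076
45–59: 9600 * 0.934 = 8966
60–74: 14700 * 0.946 = 13906
Net migration: 0–14 + 430 → 1407; 15–29 + 460 → 11234
→ [1407, 11234, 3076, 8966, 13906]
After projecting period 2:
Births: 11234 * 0.296 = 3325
15–29: 1407 * 0.962 = 1354
30–44: 11234 * 0.932 = 10470
45–59: 3076 * 0.934 = 2873
60–74: 8966 * 0.946 = 8482
Net migration: 0–14 + 430 → 3755; 15–29 + 460 → 1814
→ [3755, 1814, 10470, 2873, 8482]
After projecting period 3:
Births: 1814 * 0.296 = 537
15–29: 3755 * 0.962 = 3612
30–44: 1814 * 0.932 = 1691
45–59: 10470 * 0.934 = 9779
60–74: 2873 * 0.946 = 2718
Net migration: 0–14 + 430 → 967; 15–29 + 460 → 4072
→ [967, 4072, 1691, 9779, 2718]
Dependents (band 0–14 + band 60–74) = 967 + 2718 = 3685; working-age = 15542; ratio = 3685/15542 × 100 = 23.7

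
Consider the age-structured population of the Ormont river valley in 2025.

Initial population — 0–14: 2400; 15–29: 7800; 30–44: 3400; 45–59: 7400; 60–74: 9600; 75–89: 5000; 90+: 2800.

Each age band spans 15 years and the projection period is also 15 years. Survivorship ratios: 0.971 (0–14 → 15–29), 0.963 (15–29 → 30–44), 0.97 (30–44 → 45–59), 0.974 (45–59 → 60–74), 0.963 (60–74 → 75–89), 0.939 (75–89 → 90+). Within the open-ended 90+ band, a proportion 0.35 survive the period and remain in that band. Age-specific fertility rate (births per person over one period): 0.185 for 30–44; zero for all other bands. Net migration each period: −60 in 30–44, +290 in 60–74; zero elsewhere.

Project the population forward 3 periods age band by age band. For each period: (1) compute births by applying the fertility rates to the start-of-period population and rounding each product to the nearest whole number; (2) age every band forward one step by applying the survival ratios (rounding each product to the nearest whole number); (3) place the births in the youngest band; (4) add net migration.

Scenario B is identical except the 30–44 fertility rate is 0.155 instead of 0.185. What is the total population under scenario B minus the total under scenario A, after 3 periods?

-376

After projecting period 1:
Births: 3400 * 0.185 = 629
15–29: 2400 * 0.971 = 2330
30–44: 7800 * 0.963 = 7511
45–59: 3400 * 0.97 = 3298
60–74: 7400 * 0.974 = 7208
75–89: 9600 * 0.963 = 9245
90+: 5000 * 0.939 + 2800 * 0.35 = 4695 + 980 = 5675
Net migration: 30–44 − 60 → 7451; 60–74 + 290 → 7498
→ [629, 2330, 7451, 3298, 7498, 9245, 5675]
After projecting period 2:
Births: 7451 * 0.185 = 1378
15–29: 629 * 0.971 = 611
30–44: 2330 * 0.963 = 2244
45–59: 7451 * 0.97 = 7227
60–74: 3298 * 0.974 = 3212
75–89: 7498 * 0.963 = 7221
90+: 9245 * 0.939 + 5675 * 0.35 = 8681 + 1986 = 10667
Net migration: 30–44 − 60 → 2184; 60–74 + 290 → 3502
→ [1378, 611, 2184, 7227, 3502, 7221, 10667]
After projecting period 3:
Births: 2184 * 0.185 = 404
15–29: 1378 * 0.971 = 1338
30–44: 611 * 0.963 = 588
45–59: 2184 * 0.97 = 2118
60–74: 7227 * 0.974 = 7039
75–89: 3502 * 0.963 = 3372
90+: 7221 * 0.939 + 10667 * 0.35 = 6781 + 3733 = 10514
Net migration: 30–44 − 60 → 528; 60–74 + 290 → 7329
→ [404, 1338, 528, 2118, 7329, 3372, 10514]
Scenario A total after 3 periods: 25603
Scenario B projection —
After projecting period 1:
Births: 3400 * 0.155 = 527
15–29: 2400 * 0.971 = 2330
30–44: 7800 * 0.963 = 7511
45–59: 3400 * 0.97 = 3298
60–74: 7400 * 0.974 = 7208
75–89: 9600 * 0.963 = 9245
90+: 5000 * 0.939 + 2800 * 0.35 = 4695 + 980 = 5675
Net migration: 30–44 − 60 → 7451; 60–74 + 290 → 7498
→ [527, 2330, 7451, 3298, 7498, 9245, 5675]
After projecting period 2:
Births: 7451 * 0.155 = 1155
15–29: 527 * 0.971 = 512
30–44: 2330 * 0.963 = 2244
45–59: 7451 * 0.97 = 7227
60–74: 3298 * 0.974 = 3212
75–89: 7498 * 0.963 = 7221
90+: 9245 * 0.939 + 5675 * 0.35 = 8681 + 1986 = 10667
Net migration: 30–44 − 60 → 2184; 60–74 + 290 → 3502
→ [1155, 512, 2184, 7227, 3502, 7221, 10667]
After projecting period 3:
Births: 2184 * 0.155 = 339
15–29: 1155 * 0.971 = 1122
30–44: 512 * 0.963 = 493
45–59: 2184 * 0.97 = 2118
60–74: 7227 * 0.974 = 7039
75–89: 3502 * 0.963 = 3372
90+: 7221 * 0.939 + 10667 * 0.35 = 6781 + 3733 = 10514
Net migration: 30–44 − 60 → 433; 60–74 + 290 → 7329
→ [339, 1122, 433, 2118, 7329, 3372, 10514]
Scenario B total after 3 periods: 25227
Difference B − A = 25227 − 25603 = -376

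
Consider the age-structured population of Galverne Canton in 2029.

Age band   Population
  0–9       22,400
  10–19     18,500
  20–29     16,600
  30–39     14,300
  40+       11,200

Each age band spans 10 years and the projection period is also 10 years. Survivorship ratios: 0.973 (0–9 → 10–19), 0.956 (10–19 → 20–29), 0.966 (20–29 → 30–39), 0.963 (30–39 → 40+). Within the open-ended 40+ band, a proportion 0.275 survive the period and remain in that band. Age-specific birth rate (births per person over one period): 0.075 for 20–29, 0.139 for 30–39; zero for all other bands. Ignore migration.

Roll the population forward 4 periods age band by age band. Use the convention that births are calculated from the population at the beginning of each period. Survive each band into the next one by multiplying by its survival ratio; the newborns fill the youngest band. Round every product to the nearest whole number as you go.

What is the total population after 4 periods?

— Period 1 —
Births: 16600 * 0.075 = 1245, 14300 * 0.139 = 1988 → total 3233
10–19: 22400 * 0.973 = 21795
20–29: 18500 * 0.956 = 17686
30–39: 16600 * 0.966 = 16036
40+: 14300 * 0.963 + 11200 * 0.275 = 13771 + 3080 = 16851
→ [3233, 21795, 17686, 16036, 16851]
— Period 2 —
Births: 17686 * 0.075 = 1326, 16036 * 0.139 = 2229 → total 3555
10–19: 3233 * 0.973 = 3146
20–29: 21795 * 0.956 = 20836
30–39: 17686 * 0.966 = 17085
40+: 16036 * 0.963 + 16851 * 0.275 = 15443 + 4634 = 20077
→ [3555, 3146, 20836, 17085, 20077]
— Period 3 —
Births: 20836 * 0.075 = 1563, 17085 * 0.139 = 2375 → total 3938
10–19: 3555 * 0.973 = 3459
20–29: 3146 * 0.956 = 3008
30–39: 20836 * 0.966 = 20128
40+: 17085 * 0.963 + 20077 * 0.275 = 16453 + 5521 = 21974
→ [3938, 3459, 3008, 20128, 21974]
— Period 4 —
Births: 3008 * 0.075 = 226, 20128 * 0.139 = 2798 → total 3024
10–19: 3938 * 0.973 = 3832
20–29: 3459 * 0.956 = 3307
30–39: 3008 * 0.966 = 2906
40+: 20128 * 0.963 + 21974 * 0.275 = 19383 + 6043 = 25426
→ [3024, 3832, 3307, 2906, 25426]
Total after period 4: 3024 + 3832 + 3307 + 2906 + 25426 = 38495

38495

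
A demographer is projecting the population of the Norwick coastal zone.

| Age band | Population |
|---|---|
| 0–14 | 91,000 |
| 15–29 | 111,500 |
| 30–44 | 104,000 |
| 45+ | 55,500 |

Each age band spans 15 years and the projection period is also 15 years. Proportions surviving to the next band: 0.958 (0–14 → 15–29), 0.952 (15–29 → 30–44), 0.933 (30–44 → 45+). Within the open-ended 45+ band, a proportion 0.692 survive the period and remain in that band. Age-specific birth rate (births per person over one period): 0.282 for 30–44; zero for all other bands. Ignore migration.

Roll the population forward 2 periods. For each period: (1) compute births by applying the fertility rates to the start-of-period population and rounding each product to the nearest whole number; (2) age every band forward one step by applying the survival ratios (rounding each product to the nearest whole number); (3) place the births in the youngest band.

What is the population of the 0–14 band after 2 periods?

Period 1:
Births: 104000 × 0.282 = 29328
15–29: 91000 × 0.958 = 87178
30–44: 111500 × 0.952 = 106148
45+: 104000 × 0.933 + 55500 × 0.692 = 97032 + 38406 = 135438
→ [29328, 87178, 106148, 135438]
Period 2:
Births: 106148 × 0.282 = 29934
15–29: 29328 × 0.958 = 28096
30–44: 87178 × 0.952 = 82993
45+: 106148 × 0.933 + 135438 × 0.692 = 99036 + 93723 = 192759
→ [29934, 28096, 82993, 192759]

29934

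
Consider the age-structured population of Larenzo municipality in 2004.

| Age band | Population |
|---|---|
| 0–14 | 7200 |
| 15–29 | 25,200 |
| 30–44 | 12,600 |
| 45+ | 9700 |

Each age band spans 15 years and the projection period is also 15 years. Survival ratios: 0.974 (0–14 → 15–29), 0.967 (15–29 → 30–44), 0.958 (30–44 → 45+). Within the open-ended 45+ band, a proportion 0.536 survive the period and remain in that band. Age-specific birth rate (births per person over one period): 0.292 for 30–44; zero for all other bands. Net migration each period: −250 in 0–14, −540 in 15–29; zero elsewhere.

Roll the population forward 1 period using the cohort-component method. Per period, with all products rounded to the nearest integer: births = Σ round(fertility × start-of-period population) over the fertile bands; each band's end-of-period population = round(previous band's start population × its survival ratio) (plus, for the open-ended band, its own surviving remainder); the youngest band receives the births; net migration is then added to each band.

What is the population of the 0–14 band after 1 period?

3429

Let group 1 be 0–14 through group 4 = 45+.
After projecting period 1:
Births: 12600 * 0.292 = 3679
Group 2: 7200 * 0.974 = 7013
Group 3: 25200 * 0.967 = 24368
Group 4: 12600 * 0.958 + 9700 * 0.536 = 12071 + 5199 = 17270
Net migration: Group 1 − 250 → 3429; Group 2 − 540 → 6473
→ [3429, 6473, 24368, 17270]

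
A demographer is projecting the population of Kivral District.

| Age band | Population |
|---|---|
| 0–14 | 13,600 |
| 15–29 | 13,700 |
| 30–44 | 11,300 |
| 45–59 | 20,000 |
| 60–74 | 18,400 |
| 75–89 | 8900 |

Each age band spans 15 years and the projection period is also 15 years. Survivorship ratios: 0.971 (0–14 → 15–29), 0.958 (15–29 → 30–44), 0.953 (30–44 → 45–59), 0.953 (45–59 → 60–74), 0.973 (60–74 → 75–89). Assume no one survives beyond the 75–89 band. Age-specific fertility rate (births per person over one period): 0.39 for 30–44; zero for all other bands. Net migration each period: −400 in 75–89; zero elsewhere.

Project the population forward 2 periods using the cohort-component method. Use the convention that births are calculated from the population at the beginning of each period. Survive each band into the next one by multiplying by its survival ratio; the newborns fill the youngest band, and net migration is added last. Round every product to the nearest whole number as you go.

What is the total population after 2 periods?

[period 1]
Births: 11300 × 0.39 = 4407
15–29: 13600 × 0.971 = 13206
30–44: 13700 × 0.958 = 13125
45–59: 11300 × 0.953 = 10769
60–74: 20000 × 0.953 = 19060
75–89: 18400 × 0.973 = 17903
Net migration: 75–89 − 400 → 17503
Giving 4407 / 13206 / 13125 / 10769 / 19060 / 17503.
[period 2]
Births: 13125 × 0.39 = 5119
15–29: 4407 × 0.971 = 4279
30–44: 13206 × 0.958 = 12651
45–59: 13125 × 0.953 = 12508
60–74: 10769 × 0.953 = 10263
75–89: 19060 × 0.973 = 18545
Net migration: 75–89 − 400 → 18145
Giving 5119 / 4279 / 12651 / 12508 / 10263 / 18145.
Total after period 2: 5119 + 4279 + 12651 + 12508 + 10263 + 18145 = 62965

62965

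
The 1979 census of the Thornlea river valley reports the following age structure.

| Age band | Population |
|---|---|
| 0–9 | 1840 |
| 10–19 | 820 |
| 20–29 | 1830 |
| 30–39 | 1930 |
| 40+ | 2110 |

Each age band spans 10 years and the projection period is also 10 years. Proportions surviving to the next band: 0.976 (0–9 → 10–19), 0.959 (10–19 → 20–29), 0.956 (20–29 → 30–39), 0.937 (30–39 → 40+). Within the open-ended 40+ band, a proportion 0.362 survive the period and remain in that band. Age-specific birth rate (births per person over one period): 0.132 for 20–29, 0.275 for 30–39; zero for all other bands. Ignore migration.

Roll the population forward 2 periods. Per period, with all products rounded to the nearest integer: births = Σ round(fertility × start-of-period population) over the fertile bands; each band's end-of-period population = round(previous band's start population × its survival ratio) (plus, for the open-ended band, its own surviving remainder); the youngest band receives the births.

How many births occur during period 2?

585

[period 1]
Births: 1830 × 0.132 = 242  |  1930 × 0.275 = 531 ⇒ total 773
10–19: 1840 × 0.976 = 1796
20–29: 820 × 0.959 = 786
30–39: 1830 × 0.956 = 1749
40+: 1930 × 0.937 + 2110 × 0.362 = 1808 + 764 = 2572
Population now: 0–9=773, 10–19=1796, 20–29=786, 30–39=1749, 40+=2572
[period 2]
Births: 786 × 0.132 = 104  |  1749 × 0.275 = 481 ⇒ total 585
10–19: 773 × 0.976 = 754
20–29: 1796 × 0.959 = 1722
30–39: 786 × 0.956 = 751
40+: 1749 × 0.937 + 2572 × 0.362 = 1639 + 931 = 2570
Population now: 0–9=585, 10–19=754, 20–29=1722, 30–39=751, 40+=2570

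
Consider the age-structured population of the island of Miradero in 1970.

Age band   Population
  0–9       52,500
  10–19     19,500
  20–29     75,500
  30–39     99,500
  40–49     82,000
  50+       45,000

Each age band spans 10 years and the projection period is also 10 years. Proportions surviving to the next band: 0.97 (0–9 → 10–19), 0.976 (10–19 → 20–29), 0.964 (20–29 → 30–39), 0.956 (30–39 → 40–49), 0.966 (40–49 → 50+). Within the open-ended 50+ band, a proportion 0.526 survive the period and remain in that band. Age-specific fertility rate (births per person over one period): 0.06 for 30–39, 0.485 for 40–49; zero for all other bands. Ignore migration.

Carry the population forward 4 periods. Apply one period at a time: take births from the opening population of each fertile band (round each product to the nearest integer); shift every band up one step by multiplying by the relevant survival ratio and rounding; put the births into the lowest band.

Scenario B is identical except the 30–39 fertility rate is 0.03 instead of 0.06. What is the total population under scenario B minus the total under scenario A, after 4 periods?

Period 1.
Births: 99500 × 0.06 = 5970 ; 82000 × 0.485 = 39770 — total 45740
10–19: 52500 × 0.97 = 50925
20–29: 19500 × 0.976 = 19032
30–39: 75500 × 0.964 = 72782
40–49: 99500 × 0.956 = 95122
50+: 82000 × 0.966 + 45000 × 0.526 = 79212 + 23670 = 102882
Giving 45740 / 50925 / 19032 / 72782 / 95122 / 102882.
Period 2.
Births: 72782 × 0.06 = 4367 ; 95122 × 0.485 = 46134 — total 50501
10–19: 45740 × 0.97 = 44368
20–29: 50925 × 0.976 = 49703
30–39: 19032 × 0.964 = 18347
40–49: 72782 × 0.956 = 69580
50+: 95122 × 0.966 + 102882 × 0.526 = 91888 + 54116 = 146004
Giving 50501 / 44368 / 49703 / 18347 / 69580 / 146004.
Period 3.
Births: 18347 × 0.06 = 1101 ; 69580 × 0.485 = 33746 — total 34847
10–19: 50501 × 0.97 = 48986
20–29: 44368 × 0.976 = 43303
30–39: 49703 × 0.964 = 47914
40–49: 18347 × 0.956 = 17540
50+: 69580 × 0.966 + 146004 × 0.526 = 67214 + 76798 = 144012
Giving 34847 / 48986 / 43303 / 47914 / 17540 / 144012.
Period 4.
Births: 47914 × 0.06 = 2875 ; 17540 × 0.485 = 8507 — total 11382
10–19: 34847 × 0.97 = 33802
20–29: 48986 × 0.976 = 47810
30–39: 43303 × 0.964 = 41744
40–49: 47914 × 0.956 = 45806
50+: 17540 × 0.966 + 144012 × 0.526 = 16944 + 75750 = 92694
Giving 11382 / 33802 / 47810 / 41744 / 45806 / 92694.
Scenario A total after 4 periods: 273238
Scenario B projection —
Period 1.
Births: 99500 × 0.03 = 2985 ; 82000 × 0.485 = 39770 — total 42755
10–19: 52500 × 0.97 = 50925
20–29: 19500 × 0.976 = 19032
30–39: 75500 × 0.964 = 72782
40–49: 99500 × 0.956 = 95122
50+: 82000 × 0.966 + 45000 × 0.526 = 79212 + 23670 = 102882
Giving 42755 / 50925 / 19032 / 72782 / 95122 / 102882.
Period 2.
Births: 72782 × 0.03 = 2183 ; 95122 × 0.485 = 46134 — total 48317
10–19: 42755 × 0.97 = 41472
20–29: 50925 × 0.976 = 49703
30–39: 19032 × 0.964 = 18347
40–49: 72782 × 0.956 = 69580
50+: 95122 × 0.966 + 102882 × 0.526 = 91888 + 54116 = 146004
Giving 48317 / 41472 / 49703 / 18347 / 69580 / 146004.
Period 3.
Births: 18347 × 0.03 = 550 ; 69580 × 0.485 = 33746 — total 34296
10–19: 48317 × 0.97 = 46867
20–29: 41472 × 0.976 = 40477
30–39: 49703 × 0.964 = 47914
40–49: 18347 × 0.956 = 17540
50+: 69580 × 0.966 + 146004 × 0.526 = 67214 + 76798 = 144012
Giving 34296 / 46867 / 40477 / 47914 / 17540 / 144012.
Period 4.
Births: 47914 × 0.03 = 1437 ; 17540 × 0.485 = 8507 — total 9944
10–19: 34296 × 0.97 = 33267
20–29: 46867 × 0.976 = 45742
30–39: 40477 × 0.964 = 39020
40–49: 47914 × 0.956 = 45806
50+: 17540 × 0.966 + 144012 × 0.526 = 16944 + 75750 = 92694
Giving 9944 / 33267 / 45742 / 39020 / 45806 / 92694.
Scenario B total after 4 periods: 266473
Difference B − A = 266473 − 273238 = -6765

-6765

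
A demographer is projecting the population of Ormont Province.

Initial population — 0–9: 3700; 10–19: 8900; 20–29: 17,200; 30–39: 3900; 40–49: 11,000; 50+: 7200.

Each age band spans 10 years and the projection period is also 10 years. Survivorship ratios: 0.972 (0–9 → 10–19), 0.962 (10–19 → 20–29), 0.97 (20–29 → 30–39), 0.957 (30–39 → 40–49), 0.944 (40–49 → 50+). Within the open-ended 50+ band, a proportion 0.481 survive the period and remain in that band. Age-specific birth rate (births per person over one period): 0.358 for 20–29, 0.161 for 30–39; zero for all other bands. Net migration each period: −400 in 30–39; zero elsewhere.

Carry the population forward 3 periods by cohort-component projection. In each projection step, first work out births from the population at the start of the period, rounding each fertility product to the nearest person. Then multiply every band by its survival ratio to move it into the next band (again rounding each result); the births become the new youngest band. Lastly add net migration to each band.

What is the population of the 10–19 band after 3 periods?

[period 1]
Births: 17200 × 0.358 = 6158, 3900 × 0.161 = 628 — total 6786
10–19: 3700 × 0.972 = 3596
20–29: 8900 × 0.962 = 8562
30–39: 17200 × 0.97 = 16684
40–49: 3900 × 0.957 = 3732
50+: 11000 × 0.944 + 7200 × 0.481 = 10384 + 3463 = 13847
Net migration: 30–39 − 400 → 16284
→ [6786, 3596, 8562, 16284, 3732, 13847]
[period 2]
Births: 8562 × 0.358 = 3065, 16284 × 0.161 = 2622 — total 5687
10–19: 6786 × 0.972 = 6596
20–29: 3596 × 0.962 = 3459
30–39: 8562 × 0.97 = 8305
40–49: 16284 × 0.957 = 15584
50+: 3732 × 0.944 + 13847 × 0.481 = 3523 + 6660 = 10183
Net migration: 30–39 − 400 → 7905
→ [5687, 6596, 3459, 7905, 15584, 10183]
[period 3]
Births: 3459 × 0.358 = 1238, 7905 × 0.161 = 1273 — total 2511
10–19: 5687 × 0.972 = 5528
20–29: 6596 × 0.962 = 6345
30–39: 3459 × 0.97 = 3355
40–49: 7905 × 0.957 = 7565
50+: 15584 × 0.944 + 10183 × 0.481 = 14711 + 4898 = 19609
Net migration: 30–39 − 400 → 2955
→ [2511, 5528, 6345, 2955, 7565, 19609]

5528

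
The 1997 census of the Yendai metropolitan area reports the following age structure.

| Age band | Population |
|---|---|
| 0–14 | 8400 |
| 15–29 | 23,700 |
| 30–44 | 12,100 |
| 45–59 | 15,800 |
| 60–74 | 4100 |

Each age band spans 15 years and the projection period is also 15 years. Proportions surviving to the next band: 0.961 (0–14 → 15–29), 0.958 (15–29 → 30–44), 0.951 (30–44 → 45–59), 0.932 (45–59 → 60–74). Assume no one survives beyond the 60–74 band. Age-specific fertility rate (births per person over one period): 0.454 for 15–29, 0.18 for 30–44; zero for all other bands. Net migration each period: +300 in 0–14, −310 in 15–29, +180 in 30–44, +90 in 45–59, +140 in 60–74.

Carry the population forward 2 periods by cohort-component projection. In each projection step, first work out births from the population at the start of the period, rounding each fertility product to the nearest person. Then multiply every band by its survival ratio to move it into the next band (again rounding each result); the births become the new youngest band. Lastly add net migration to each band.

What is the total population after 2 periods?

After projecting period 1:
Births: 23700 × 0.454 = 10760 ; 12100 × 0.18 = 2178 → 12938
15–29: 8400 × 0.961 = 8072
30–44: 23700 × 0.958 = 22705
45–59: 12100 × 0.951 = 11507
60–74: 15800 × 0.932 = 14726
Net migration: 0–14 + 300 → 13238; 15–29 − 310 → 7762; 30–44 + 180 → 22885; 45–59 + 90 → 11597; 60–74 + 140 → 14866
Population now: 0–14=13238, 15–29=7762, 30–44=22885, 45–59=11597, 60–74=14866
After projecting period 2:
Births: 7762 × 0.454 = 3524 ; 22885 × 0.18 = 4119 → 7643
15–29: 13238 × 0.961 = 12722
30–44: 7762 × 0.958 = 7436
45–59: 22885 × 0.951 = 21764
60–74: 11597 × 0.932 = 10808
Net migration: 0–14 + 300 → 7943; 15–29 − 310 → 12412; 30–44 + 180 → 7616; 45–59 + 90 → 21854; 60–74 + 140 → 10948
Population now: 0–14=7943, 15–29=12412, 30–44=7616, 45–59=21854, 60–74=10948
Total after period 2: 7943 + 12412 + 7616 + 21854 + 10948 = 60773

60773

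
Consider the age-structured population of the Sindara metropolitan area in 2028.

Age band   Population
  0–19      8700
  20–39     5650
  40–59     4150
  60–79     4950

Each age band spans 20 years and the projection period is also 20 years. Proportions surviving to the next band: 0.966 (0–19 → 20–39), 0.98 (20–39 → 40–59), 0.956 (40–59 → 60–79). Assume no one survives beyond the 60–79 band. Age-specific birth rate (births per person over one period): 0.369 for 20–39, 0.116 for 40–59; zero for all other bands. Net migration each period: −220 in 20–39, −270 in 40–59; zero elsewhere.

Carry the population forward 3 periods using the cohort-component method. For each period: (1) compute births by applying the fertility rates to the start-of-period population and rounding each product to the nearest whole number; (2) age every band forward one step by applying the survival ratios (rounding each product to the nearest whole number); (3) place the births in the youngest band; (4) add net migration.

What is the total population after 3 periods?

14374

Period 1.
Births: 5650 × 0.369 = 2085 ; 4150 × 0.116 = 481 — total 2566
20–39: 8700 × 0.966 = 8404
40–59: 5650 × 0.98 = 5537
60–79: 4150 × 0.956 = 3967
Net migration: 20–39 − 220 → 8184; 40–59 − 270 → 5267
Population now: 0–19=2566, 20–39=8184, 40–59=5267, 60–79=3967
Period 2.
Births: 8184 × 0.369 = 3020 ; 5267 × 0.116 = 611 — total 3631
20–39: 2566 × 0.966 = 2479
40–59: 8184 × 0.98 = 8020
60–79: 5267 × 0.956 = 5035
Net migration: 20–39 − 220 → 2259; 40–59 − 270 → 7750
Population now: 0–19=3631, 20–39=2259, 40–59=7750, 60–79=5035
Period 3.
Births: 2259 × 0.369 = 834 ; 7750 × 0.116 = 899 — total 1733
20–39: 3631 × 0.966 = 3508
40–59: 2259 × 0.98 = 2214
60–79: 7750 × 0.956 = 7409
Net migration: 20–39 − 220 → 3288; 40–59 − 270 → 1944
Population now: 0–19=1733, 20–39=3288, 40–59=1944, 60–79=7409
Total after period 3: 1733 + 3288 + 1944 + 7409 = 14374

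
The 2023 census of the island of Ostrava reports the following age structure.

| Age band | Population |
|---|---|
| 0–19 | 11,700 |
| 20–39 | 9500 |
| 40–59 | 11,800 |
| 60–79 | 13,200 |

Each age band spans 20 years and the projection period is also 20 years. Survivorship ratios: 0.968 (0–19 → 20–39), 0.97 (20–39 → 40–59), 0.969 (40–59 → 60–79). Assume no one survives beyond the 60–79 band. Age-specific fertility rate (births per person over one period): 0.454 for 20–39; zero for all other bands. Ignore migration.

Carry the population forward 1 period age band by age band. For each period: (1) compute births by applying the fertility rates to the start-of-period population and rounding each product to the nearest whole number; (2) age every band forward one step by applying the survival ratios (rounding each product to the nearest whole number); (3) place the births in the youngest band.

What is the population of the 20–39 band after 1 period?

Numbering the bands 1..4 from youngest to oldest:
— Period 1 —
Births: 9500 * 0.454 = 4313
Band 2: 11700 * 0.968 = 11326
Band 3: 9500 * 0.97 = 9215
Band 4: 11800 * 0.969 = 11434
Giving 4313 / 11326 / 9215 / 11434.

11326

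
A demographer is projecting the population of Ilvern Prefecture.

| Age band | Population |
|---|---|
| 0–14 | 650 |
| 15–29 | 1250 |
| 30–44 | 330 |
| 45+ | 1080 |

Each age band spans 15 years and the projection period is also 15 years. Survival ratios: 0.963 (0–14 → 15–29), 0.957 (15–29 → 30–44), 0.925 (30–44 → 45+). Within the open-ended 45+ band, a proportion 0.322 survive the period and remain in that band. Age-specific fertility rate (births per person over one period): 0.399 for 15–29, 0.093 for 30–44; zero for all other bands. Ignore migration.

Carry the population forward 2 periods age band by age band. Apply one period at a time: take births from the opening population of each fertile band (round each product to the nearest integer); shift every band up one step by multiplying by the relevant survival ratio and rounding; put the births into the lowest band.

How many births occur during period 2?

361

Numbering the bands 1..4 from youngest to oldest:
[period 1]
Births: 1250 * 0.399 = 499  |  330 * 0.093 = 31 → total 530
Band 2: 650 * 0.963 = 626
Band 3: 1250 * 0.957 = 1196
Band 4: 330 * 0.925 + 1080 * 0.322 = 305 + 348 = 653
→ [530, 626, 1196, 653]
[period 2]
Births: 626 * 0.399 = 250  |  1196 * 0.093 = 111 → total 361
Band 2: 530 * 0.963 = 510
Band 3: 626 * 0.957 = 599
Band 4: 1196 * 0.925 + 653 * 0.322 = 1106 + 210 = 1316
→ [361, 510, 599, 1316]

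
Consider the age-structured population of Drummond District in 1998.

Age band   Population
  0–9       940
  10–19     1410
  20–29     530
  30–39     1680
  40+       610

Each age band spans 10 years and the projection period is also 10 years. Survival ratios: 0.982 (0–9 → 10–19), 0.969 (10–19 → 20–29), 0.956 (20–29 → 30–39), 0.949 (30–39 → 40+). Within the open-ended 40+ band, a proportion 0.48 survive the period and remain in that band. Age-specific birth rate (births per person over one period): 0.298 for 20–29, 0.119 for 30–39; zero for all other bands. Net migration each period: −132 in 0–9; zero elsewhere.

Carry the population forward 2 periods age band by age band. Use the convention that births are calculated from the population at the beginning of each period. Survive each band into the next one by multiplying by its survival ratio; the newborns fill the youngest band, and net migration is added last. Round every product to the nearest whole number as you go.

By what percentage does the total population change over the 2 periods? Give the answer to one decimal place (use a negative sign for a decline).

-19.8

After projecting period 1:
Births: 530 * 0.298 = 158  |  1680 * 0.119 = 200 ⇒ total 358
10–19: 940 * 0.982 = 923
20–29: 1410 * 0.969 = 1366
30–39: 530 * 0.956 = 507
40+: 1680 * 0.949 + 610 * 0.48 = 1594 + 293 = 1887
Net migration: 0–9 − 132 → 226
End of period: [226, 923, 1366, 507, 1887]
After projecting period 2:
Births: 1366 * 0.298 = 407  |  507 * 0.119 = 60 ⇒ total 467
10–19: 226 * 0.982 = 222
20–29: 923 * 0.969 = 894
30–39: 1366 * 0.956 = 1306
40+: 507 * 0.949 + 1887 * 0.48 = 481 + 906 = 1387
Net migration: 0–9 − 132 → 335
End of period: [335, 222, 894, 1306, 1387]
Total: 5170 → 4144; change = -1026; percentage change = -19.8%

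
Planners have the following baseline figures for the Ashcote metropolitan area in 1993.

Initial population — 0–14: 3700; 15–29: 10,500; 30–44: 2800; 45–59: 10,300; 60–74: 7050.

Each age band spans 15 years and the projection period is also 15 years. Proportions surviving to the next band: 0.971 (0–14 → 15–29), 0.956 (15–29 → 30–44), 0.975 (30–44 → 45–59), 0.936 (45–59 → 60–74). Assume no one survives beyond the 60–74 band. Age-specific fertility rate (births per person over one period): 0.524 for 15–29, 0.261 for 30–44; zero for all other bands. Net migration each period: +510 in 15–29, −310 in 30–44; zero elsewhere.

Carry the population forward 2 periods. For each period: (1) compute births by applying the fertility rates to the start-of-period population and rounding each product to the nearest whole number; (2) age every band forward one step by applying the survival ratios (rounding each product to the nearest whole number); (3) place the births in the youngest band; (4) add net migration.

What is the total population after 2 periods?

Let band 1 be 0–14 through band 5 = 60–74.
— Period 1 —
Births: 10500 * 0.524 = 5502  |  2800 * 0.261 = 731 ⇒ total 6233
Band 2: 3700 * 0.971 = 3593
Band 3: 10500 * 0.956 = 10038
Band 4: 2800 * 0.975 = 2730
Band 5: 10300 * 0.936 = 9641
Net migration: Band 2 + 510 → 4103; Band 3 − 310 → 9728
Giving 6233 / 4103 / 9728 / 2730 / 9641.
— Period 2 —
Births: 4103 * 0.524 = 2150  |  9728 * 0.261 = 2539 ⇒ total 4689
Band 2: 6233 * 0.971 = 6052
Band 3: 4103 * 0.956 = 3922
Band 4: 9728 * 0.975 = 9485
Band 5: 2730 * 0.936 = 2555
Net migration: Band 2 + 510 → 6562; Band 3 − 310 → 3612
Giving 4689 / 6562 / 3612 / 9485 / 2555.
Total after period 2: 4689 + 6562 + 3612 + 9485 + 2555 = 26903

26903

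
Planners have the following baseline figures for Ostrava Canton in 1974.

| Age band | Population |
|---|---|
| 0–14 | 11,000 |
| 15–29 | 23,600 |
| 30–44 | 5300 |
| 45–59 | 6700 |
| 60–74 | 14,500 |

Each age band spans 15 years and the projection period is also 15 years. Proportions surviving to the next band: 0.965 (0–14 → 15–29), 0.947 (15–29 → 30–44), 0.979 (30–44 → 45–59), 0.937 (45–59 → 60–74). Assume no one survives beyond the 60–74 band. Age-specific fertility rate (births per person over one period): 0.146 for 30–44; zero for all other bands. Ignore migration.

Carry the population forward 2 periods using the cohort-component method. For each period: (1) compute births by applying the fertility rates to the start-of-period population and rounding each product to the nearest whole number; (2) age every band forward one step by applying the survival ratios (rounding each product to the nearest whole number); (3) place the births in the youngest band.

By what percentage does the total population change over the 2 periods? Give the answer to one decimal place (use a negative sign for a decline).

Numbering the bands 1..5 from youngest to oldest:
[period 1]
Births: 5300 * 0.146 = 774
Band 2: 11000 * 0.965 = 10615
Band 3: 23600 * 0.947 = 22349
Band 4: 5300 * 0.979 = 5189
Band 5: 6700 * 0.937 = 6278
→ [774, 10615, 22349, 5189, 6278]
[period 2]
Births: 22349 * 0.146 = 3263
Band 2: 774 * 0.965 = 747
Band 3: 10615 * 0.947 = 10052
Band 4: 22349 * 0.979 = 21880
Band 5: 5189 * 0.937 = 4862
→ [3263, 747, 10052, 21880, 4862]
Total: 61100 → 40804; change = -20296; percentage change = -33.2%

-33.2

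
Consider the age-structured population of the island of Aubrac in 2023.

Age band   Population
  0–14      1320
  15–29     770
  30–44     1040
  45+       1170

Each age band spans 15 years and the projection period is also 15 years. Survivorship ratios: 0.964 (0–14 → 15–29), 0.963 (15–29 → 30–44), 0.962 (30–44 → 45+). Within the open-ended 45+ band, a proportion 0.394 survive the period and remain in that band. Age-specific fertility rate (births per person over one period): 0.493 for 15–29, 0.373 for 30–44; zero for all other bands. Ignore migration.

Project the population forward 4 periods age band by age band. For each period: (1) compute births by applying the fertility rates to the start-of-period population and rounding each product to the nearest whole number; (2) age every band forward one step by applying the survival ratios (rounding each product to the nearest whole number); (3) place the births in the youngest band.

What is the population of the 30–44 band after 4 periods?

839

Numbering the bands 1..4 from youngest to oldest:
— Period 1 —
Births: 770 × 0.493 = 380, 1040 × 0.373 = 388 → total 768
Band 2: 1320 × 0.964 = 1272
Band 3: 770 × 0.963 = 742
Band 4: 1040 × 0.962 + 1170 × 0.394 = 1000 + 461 = 1461
Giving 768 / 1272 / 742 / 1461.
— Period 2 —
Births: 1272 × 0.493 = 627, 742 × 0.373 = 277 → total 904
Band 2: 768 × 0.964 = 740
Band 3: 1272 × 0.963 = 1225
Band 4: 742 × 0.962 + 1461 × 0.394 = 714 + 576 = 1290
Giving 904 / 740 / 1225 / 1290.
— Period 3 —
Births: 740 × 0.493 = 365, 1225 × 0.373 = 457 → total 822
Band 2: 904 × 0.964 = 871
Band 3: 740 × 0.963 = 713
Band 4: 1225 × 0.962 + 1290 × 0.394 = 1178 + 508 = 1686
Giving 822 / 871 / 713 / 1686.
— Period 4 —
Births: 871 × 0.493 = 429, 713 × 0.373 = 266 → total 695
Band 2: 822 × 0.964 = 792
Band 3: 871 × 0.963 = 839
Band 4: 713 × 0.962 + 1686 × 0.394 = 686 + 664 = 1350
Giving 695 / 792 / 839 / 1350.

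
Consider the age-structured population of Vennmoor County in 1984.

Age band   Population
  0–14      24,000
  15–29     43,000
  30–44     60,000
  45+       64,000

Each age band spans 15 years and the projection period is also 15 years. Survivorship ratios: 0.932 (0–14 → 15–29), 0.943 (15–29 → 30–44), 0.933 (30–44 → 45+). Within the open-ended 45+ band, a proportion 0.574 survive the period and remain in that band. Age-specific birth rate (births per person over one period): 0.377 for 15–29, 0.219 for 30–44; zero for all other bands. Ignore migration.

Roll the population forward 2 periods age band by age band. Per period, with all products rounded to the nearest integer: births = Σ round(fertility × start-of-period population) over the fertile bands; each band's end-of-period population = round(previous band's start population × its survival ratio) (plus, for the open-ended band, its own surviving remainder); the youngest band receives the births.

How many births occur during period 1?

(Bands numbered youngest = 1 to oldest = 4.)
— Period 1 —
Births: 43000 × 0.377 = 16211, 60000 × 0.219 = 13140 ⇒ total 29351
Band 2: 24000 × 0.932 = 22368
Band 3: 43000 × 0.943 = 40549
Band 4: 60000 × 0.933 + 64000 × 0.574 = 55980 + 36736 = 92716
End of period: [29351, 22368, 40549, 92716]

29351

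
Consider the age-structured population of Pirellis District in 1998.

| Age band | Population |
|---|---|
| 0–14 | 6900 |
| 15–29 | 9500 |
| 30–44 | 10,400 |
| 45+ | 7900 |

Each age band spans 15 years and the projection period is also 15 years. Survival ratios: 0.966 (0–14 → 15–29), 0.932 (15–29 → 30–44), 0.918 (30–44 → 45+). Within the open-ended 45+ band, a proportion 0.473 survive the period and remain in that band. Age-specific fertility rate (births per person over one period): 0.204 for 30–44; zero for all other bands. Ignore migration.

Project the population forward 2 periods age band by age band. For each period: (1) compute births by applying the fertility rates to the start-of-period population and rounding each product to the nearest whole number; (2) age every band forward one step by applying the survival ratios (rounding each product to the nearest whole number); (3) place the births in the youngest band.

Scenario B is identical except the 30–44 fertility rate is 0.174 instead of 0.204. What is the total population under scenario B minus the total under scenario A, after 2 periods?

-567

Let group 1 be 0–14 through group 4 = 45+.
Period 1.
Births: 10400 * 0.204 = 2122
Group 2: 6900 * 0.966 = 6665
Group 3: 9500 * 0.932 = 8854
Group 4: 10400 * 0.918 + 7900 * 0.473 = 9547 + 3737 = 13284
End of period: [2122, 6665, 8854, 13284]
Period 2.
Births: 8854 * 0.204 = 1806
Group 2: 2122 * 0.966 = 2050
Group 3: 6665 * 0.932 = 6212
Group 4: 8854 * 0.918 + 13284 * 0.473 = 8128 + 6283 = 14411
End of period: [1806, 2050, 6212, 14411]
Scenario A total after 2 periods: 24479
Scenario B projection —
Period 1.
Births: 10400 * 0.174 = 1810
Group 2: 6900 * 0.966 = 6665
Group 3: 9500 * 0.932 = 8854
Group 4: 10400 * 0.918 + 7900 * 0.473 = 9547 + 3737 = 13284
End of period: [1810, 6665, 8854, 13284]
Period 2.
Births: 8854 * 0.174 = 1541
Group 2: 1810 * 0.966 = 1748
Group 3: 6665 * 0.932 = 6212
Group 4: 8854 * 0.918 + 13284 * 0.473 = 8128 + 6283 = 14411
End of period: [1541, 1748, 6212, 14411]
Scenario B total after 2 periods: 23912
Difference B − A = 23912 − 24479 = -567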